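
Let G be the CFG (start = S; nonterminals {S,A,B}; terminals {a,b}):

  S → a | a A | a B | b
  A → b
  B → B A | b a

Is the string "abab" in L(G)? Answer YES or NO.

CNF form of G:
  S -> T1 A | T1 B | a | b
  A -> b
  B -> B A | T0 T1
  T0 -> b
  T1 -> a

Fill CYK table bottom-up:
  T[0,0] 'a' = {S,T1}  orig:{S}
  T[1,1] 'b' = {A,S,T0}  orig:{A,S}
  T[2,2] 'a' = {S,T1}  orig:{S}
  T[3,3] 'b' = {A,S,T0}  orig:{A,S}
  T[0,1] 'ab' = {S}
  T[1,2] 'ba' = {B}
  T[2,3] 'ab' = {S}
  T[0,2] 'aba' = {S}
  T[1,3] 'bab' = {B}
  T[0,3] 'abab' = {S}

S ∈ T[0,3] ⇒ YES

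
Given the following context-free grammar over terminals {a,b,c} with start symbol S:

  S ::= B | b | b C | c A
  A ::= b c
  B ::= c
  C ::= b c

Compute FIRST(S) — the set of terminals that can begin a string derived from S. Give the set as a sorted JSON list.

FIRST iteration:
iter 1:
  A via A→b c: +{b}
  B via B→c: +{c}
  C via C→b c: +{b}
  S via S→B: +{c}
  S via S→b: +{b}
  S: {b,c}  A: {b}  B: {c}  C: {b}
iter 2: (no change)
  S: {b,c}  A: {b}  B: {c}  C: {b}

FIRST(S) = ["b", "c"]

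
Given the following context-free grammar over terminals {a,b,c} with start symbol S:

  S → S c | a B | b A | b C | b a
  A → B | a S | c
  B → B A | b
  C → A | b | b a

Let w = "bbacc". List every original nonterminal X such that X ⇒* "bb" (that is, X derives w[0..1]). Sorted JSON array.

CNF form of G:
  S -> S T2 | T0 B | T1 A | T1 C | T1 T0
  A -> B A | T0 S | b | c
  B -> B A | b
  C -> B A | T0 S | T1 T0 | b | c
  T0 -> a
  T1 -> b
  T2 -> c

CYK fill, restricted to cells inside w[0..1]:
  cell(0,0) b: {A,B,C,T1}  orig:{A,B,C}
  cell(1,1) b: {A,B,C,T1}  orig:{A,B,C}
  cell(0,1) bb: {A,B,C,S}

Original NTs in T[0,1] deriving "bb": ["A", "B", "C", "S"]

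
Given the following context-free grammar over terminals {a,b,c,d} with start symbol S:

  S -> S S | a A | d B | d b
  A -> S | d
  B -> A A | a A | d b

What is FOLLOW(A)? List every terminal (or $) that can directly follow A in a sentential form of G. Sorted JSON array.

FIRST iteration:
iter 1:
  A via A→d: +{d}
  B via B→A A: +{d}
  B via B→a A: +{a}
  S via S→a A: +{a}
  S via S→d B: +{d}
  S: {a,d}  A: {d}  B: {a,d}
iter 2:
  A via A→S: +{a}
  S: {a,d}  A: {a,d}  B: {a,d}
iter 3: (no change)
  S: {a,d}  A: {a,d}  B: {a,d}

FOLLOW sets:
FOLLOW(S) := {$}
[1]
  B→A A: FOLLOW(A) ⊇ FIRST(A) = {a,d}; new: +{a,d}
  S→S S: FOLLOW(S) ⊇ FIRST(S) = {a,d}; new: +{a,d}
  S→a A: FOLLOW(A) ⊇ FOLLOW(S) ⊇ {$,a,d}; new: +{$}
  S→d B: FOLLOW(B) ⊇ FOLLOW(S) ⊇ {$,a,d}; new: +{$,a,d}
  S: {$,a,d}  A: {$,a,d}  B: {$,a,d}
[2] (stable)
  S: {$,a,d}  A: {$,a,d}  B: {$,a,d}

FOLLOW(A) = ["$", "a", "d"]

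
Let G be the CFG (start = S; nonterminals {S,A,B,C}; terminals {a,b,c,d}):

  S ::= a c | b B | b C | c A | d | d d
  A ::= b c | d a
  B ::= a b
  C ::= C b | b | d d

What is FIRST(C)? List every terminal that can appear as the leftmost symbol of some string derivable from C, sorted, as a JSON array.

FIRST sets, iterate to fixpoint:
pass 1:
  A via A→b c: +{b}
  A via A→d a: +{d}
  B via B→a b: +{a}
  C via C→b: +{b}
  C via C→d d: +{d}
  S via S→a c: +{a}
  S via S→b B: +{b}
  S via S→c A: +{c}
  S via S→d: +{d}
  S: {a,b,c,d}  A: {b,d}  B: {a}  C: {b,d}
pass 2: (no change)
  S: {a,b,c,d}  A: {b,d}  B: {a}  C: {b,d}

FIRST(C) = ["b", "d"]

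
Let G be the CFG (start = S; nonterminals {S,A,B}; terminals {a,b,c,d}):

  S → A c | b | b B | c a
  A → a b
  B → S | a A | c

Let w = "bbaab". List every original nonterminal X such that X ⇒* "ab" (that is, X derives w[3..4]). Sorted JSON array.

CNF form of G:
  S -> A T2 | T1 B | T2 T0 | b
  A -> T0 T1
  B -> A T2 | T0 A | T1 B | T2 T0 | b | c
  T0 -> a
  T1 -> b
  T2 -> c

CYK table (by increasing span) — only the sub-triangle for w[3..4]:
  cell(3,3) a: {T0}  orig:{}
  cell(4,4) b: {B,S,T1}  orig:{B,S}
  cell(3,4) ab: {A}

Original NTs in T[3,4] deriving "ab": ["A"]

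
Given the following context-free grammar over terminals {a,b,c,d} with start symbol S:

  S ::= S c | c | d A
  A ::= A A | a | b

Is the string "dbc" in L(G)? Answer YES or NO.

CNF form of G:
  S -> S T0 | T1 A | c
  A -> A A | a | b
  T0 -> c
  T1 -> d

Fill CYK table bottom-up:
  cell(0,0) d: {T1}  orig:{}
  cell(1,1) b: {A}
  cell(2,2) c: {S,T0}  orig:{S}
  cell(0,1) db: {S}
  cell(1,2) bc: ∅
  cell(0,2) dbc: {S}

S ∈ T[0,2] ⇒ YES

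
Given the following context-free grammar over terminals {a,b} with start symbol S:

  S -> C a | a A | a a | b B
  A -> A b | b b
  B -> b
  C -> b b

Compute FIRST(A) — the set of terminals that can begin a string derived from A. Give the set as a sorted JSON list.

Compute FIRST by fixpoint:
round 1:
  A via A→b b: +{b}
  B via B→b: +{b}
  C via C→b b: +{b}
  S via S→C a: +{b}
  S via S→a A: +{a}
  FIRST(S)={a,b}  FIRST(A)={b}  FIRST(B)={b}  FIRST(C)={b}
round 2: — fixpoint
  FIRST(S)={a,b}  FIRST(A)={b}  FIRST(B)={b}  FIRST(C)={b}

FIRST(A) = ["b"]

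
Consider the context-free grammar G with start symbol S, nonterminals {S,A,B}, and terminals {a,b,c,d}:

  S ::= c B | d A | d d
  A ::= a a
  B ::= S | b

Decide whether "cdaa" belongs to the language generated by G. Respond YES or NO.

Convert to CNF:
  S -> T1 B | T2 A | T2 T2
  A -> T0 T0
  B -> T1 B | T2 A | T2 T2 | b
  T0 -> a
  T1 -> c
  T2 -> d

CYK table (by increasing span):
  [0..0]={T1}  "c"  orig:{}
  [1..1]={T2}  "d"  orig:{}
  [2..2]={T0}  "a"  orig:{}
  [3..3]={T0}  "a"  orig:{}
  [0..1]=∅  "cd"
  [1..2]=∅  "da"
  [2..3]={A}  "aa"
  [0..2]=∅  "cda"
  [1..3]={B,S}  "daa"
  [0..3]={B,S}  "cdaa"

S ∈ T[0,3] ⇒ YES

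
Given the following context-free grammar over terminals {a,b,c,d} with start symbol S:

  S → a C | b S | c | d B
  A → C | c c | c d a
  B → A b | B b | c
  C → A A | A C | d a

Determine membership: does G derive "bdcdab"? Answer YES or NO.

Convert to CNF:
  S -> T1 B | T2 C | T3 S | c
  A -> A A | A C | T0 T0 | T0 X4 | T1 T2
  B -> A T3 | B T3 | c
  C -> A A | A C | T1 T2
  T0 -> c
  T1 -> d
  T2 -> a
  T3 -> b
  X4 -> T1 T2

Fill CYK table bottom-up:
  [0..0]={T3}  "b"  orig:{}
  [1..1]={T1}  "d"  orig:{}
  [2..2]={B,S,T0}  "c"  orig:{B,S}
  [3..3]={T1}  "d"  orig:{}
  [4..4]={T2}  "a"  orig:{}
  [5..5]={T3}  "b"  orig:{}
  [0..1]=∅  "bd"
  [1..2]={S}  "dc"
  [2..3]=∅  "cd"
  [3..4]={A,C,X4}  "da"  orig:{A,C}
  [4..5]=∅  "ab"
  [0..2]={S}  "bdc"
  [1..3]=∅  "dcd"
  [2..4]={A}  "cda"
  [3..5]={B}  "dab"
  [0..3]=∅  "bdcd"
  [1..4]=∅  "dcda"
  [2..5]={B}  "cdab"
  [0..4]=∅  "bdcda"
  [1..5]={S}  "dcdab"
  [0..5]={S}  "bdcdab"

S ∈ T[0,5] ⇒ YES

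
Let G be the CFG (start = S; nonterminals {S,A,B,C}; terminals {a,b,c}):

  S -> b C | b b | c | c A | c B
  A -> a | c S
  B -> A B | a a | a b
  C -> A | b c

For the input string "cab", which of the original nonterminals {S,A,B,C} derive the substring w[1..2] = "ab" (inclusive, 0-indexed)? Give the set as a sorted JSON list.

CNF form of G:
  S -> T0 A | T0 B | T2 C | T2 T2 | c
  A -> T0 S | a
  B -> A B | T1 T1 | T1 T2
  C -> T0 S | T2 T0 | a
  T0 -> c
  T1 -> a
  T2 -> b

CYK fill, restricted to cells inside w[1..2]:
  cell(1,1) a: {A,C,T1}  orig:{A,C}
  cell(2,2) b: {T2}  orig:{}
  cell(1,2) ab: {B}

Original NTs in T[1,2] deriving "ab": ["B"]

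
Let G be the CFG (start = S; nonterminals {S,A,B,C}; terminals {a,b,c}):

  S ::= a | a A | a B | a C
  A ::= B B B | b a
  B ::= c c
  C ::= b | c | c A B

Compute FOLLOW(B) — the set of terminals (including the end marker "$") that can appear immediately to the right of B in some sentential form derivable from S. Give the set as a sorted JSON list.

Compute FIRST by fixpoint:
round 1:
  A via A→b a: +{b}
  B via B→c c: +{c}
  C via C→b: +{b}
  C via C→c: +{c}
  S via S→a: +{a}
  FIRST[S]={a}  FIRST[A]={b}  FIRST[B]={c}  FIRST[C]={b,c}
round 2:
  A via A→B B B: +{c}
  FIRST[S]={a}  FIRST[A]={b,c}  FIRST[B]={c}  FIRST[C]={b,c}
round 3: (no change)
  FIRST[S]={a}  FIRST[A]={b,c}  FIRST[B]={c}  FIRST[C]={b,c}

FOLLOW sets:
seed FOLLOW(S) with $
[1]
  A→B B B: FOLLOW(B) ⊇ FIRST(B) = {c}; new: +{c}
  C→c A B: FOLLOW(A) ⊇ FIRST(B) = {c}; new: +{c}
  S→a A: FOLLOW(A) ⊇ FOLLOW(S) ⊇ {$}; new: +{$}
  S→a B: FOLLOW(B) ⊇ FOLLOW(S) ⊇ {$}; new: +{$}
  S→a C: FOLLOW(C) ⊇ FOLLOW(S) ⊇ {$}; new: +{$}
  S: {$}  A: {$,c}  B: {$,c}  C: {$}
[2] done
  S: {$}  A: {$,c}  B: {$,c}  C: {$}

FOLLOW(B) = ["$", "c"]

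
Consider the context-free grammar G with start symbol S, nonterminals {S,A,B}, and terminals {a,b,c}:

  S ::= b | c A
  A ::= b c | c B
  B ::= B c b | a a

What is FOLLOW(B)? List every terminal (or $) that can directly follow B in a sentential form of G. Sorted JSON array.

FIRST iteration:
[1]
  A via A→b c: +{b}
  A via A→c B: +{c}
  B via B→a a: +{a}
  S via S→b: +{b}
  S via S→c A: +{c}
  FIRST[S]={b,c}  FIRST[A]={b,c}  FIRST[B]={a}
[2] (no change)
  FIRST[S]={b,c}  FIRST[A]={b,c}  FIRST[B]={a}

FOLLOW iteration:
initialize: $ ∈ FOLLOW(S)
pass 1:
  B→B c b: FOLLOW(B) ⊇ FIRST(c) = {c}; new: +{c}
  S→c A: FOLLOW(A) ⊇ FOLLOW(S) ⊇ {$}; new: +{$}
  FOLLOW(S)={$}  FOLLOW(A)={$}  FOLLOW(B)={c}
pass 2:
  A→c B: FOLLOW(B) ⊇ FOLLOW(A) ⊇ {$}; new: +{$}
  FOLLOW(S)={$}  FOLLOW(A)={$}  FOLLOW(B)={$,c}
pass 3: (stable)
  FOLLOW(S)={$}  FOLLOW(A)={$}  FOLLOW(B)={$,c}

FOLLOW(B) = ["$", "c"]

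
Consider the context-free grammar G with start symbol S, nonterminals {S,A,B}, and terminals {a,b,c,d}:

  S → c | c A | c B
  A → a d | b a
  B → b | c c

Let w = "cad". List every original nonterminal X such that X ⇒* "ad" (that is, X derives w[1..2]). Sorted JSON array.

CNF form of G:
  S -> T3 A | T3 B | c
  A -> T0 T1 | T2 T0
  B -> T3 T3 | b
  T0 -> a
  T1 -> d
  T2 -> b
  T3 -> c

Fill CYK table bottom-up (cells [i..j] with 1 ≤ i ≤ j ≤ 2 only):
  [1..1]={T0}  "a"  orig:{}
  [2..2]={T1}  "d"  orig:{}
  [1..2]={A}  "ad"

Original NTs in T[1,2] deriving "ad": ["A"]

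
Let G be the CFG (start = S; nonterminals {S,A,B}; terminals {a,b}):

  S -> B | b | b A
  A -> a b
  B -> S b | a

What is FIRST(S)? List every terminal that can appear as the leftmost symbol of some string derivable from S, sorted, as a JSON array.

FIRST sets, iterate to fixpoint:
pass 1:
  A via A→a b: +{a}
  B via B→a: +{a}
  S via S→B: +{a}
  S via S→b: +{b}
  FIRST[S]={a,b}  FIRST[A]={a}  FIRST[B]={a}
pass 2:
  B via B→S b: +{b}
  FIRST[S]={a,b}  FIRST[A]={a}  FIRST[B]={a,b}
pass 3: (stable)
  FIRST[S]={a,b}  FIRST[A]={a}  FIRST[B]={a,b}

FIRST(S) = ["a", "b"]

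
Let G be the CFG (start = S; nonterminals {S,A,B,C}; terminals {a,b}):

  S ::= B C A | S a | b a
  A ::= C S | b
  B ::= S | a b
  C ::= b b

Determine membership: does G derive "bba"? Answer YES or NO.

CNF form of G:
  S -> B X3 | S T0 | T1 T0
  A -> C S | b
  B -> B X2 | S T0 | T0 T1 | T1 T0
  C -> T1 T1
  T0 -> a
  T1 -> b
  X2 -> C A
  X3 -> C A

CYK table (by increasing span):
  [0..0]={A,T1}  "b"  orig:{A}
  [1..1]={A,T1}  "b"  orig:{A}
  [2..2]={T0}  "a"  orig:{}
  [0..1]={C}  "bb"
  [1..2]={B,S}  "ba"
  [0..2]=∅  "bba"

S ∉ T[0,2] ⇒ NO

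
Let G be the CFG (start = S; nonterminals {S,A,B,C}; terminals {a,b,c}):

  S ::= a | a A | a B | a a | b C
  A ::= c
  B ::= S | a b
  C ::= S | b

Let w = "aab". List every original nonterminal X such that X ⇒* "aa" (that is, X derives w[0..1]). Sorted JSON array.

Convert to CNF:
  S -> T0 A | T0 B | T0 T0 | T1 C | a
  A -> c
  B -> T0 A | T0 B | T0 T0 | T0 T1 | T1 C | a
  C -> T0 A | T0 B | T0 T0 | T1 C | a | b
  T0 -> a
  T1 -> b

CYK fill — only the sub-triangle for w[0..1]:
  T[0,0] 'a' = {B,C,S,T0}  orig:{B,C,S}
  T[1,1] 'a' = {B,C,S,T0}  orig:{B,C,S}
  T[0,1] 'aa' = {B,C,S}

Original NTs in T[0,1] deriving "aa": ["B", "C", "S"]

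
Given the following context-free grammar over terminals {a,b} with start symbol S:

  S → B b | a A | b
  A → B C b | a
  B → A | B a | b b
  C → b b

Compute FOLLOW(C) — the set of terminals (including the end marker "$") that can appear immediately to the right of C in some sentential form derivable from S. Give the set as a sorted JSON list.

FIRST iteration:
iter 1:
  A via A→a: +{a}
  B via B→A: +{a}
  B via B→b b: +{b}
  C via C→b b: +{b}
  S via S→B b: +{a,b}
  FIRST(S)={a,b}  FIRST(A)={a}  FIRST(B)={a,b}  FIRST(C)={b}
iter 2:
  A via A→B C b: +{b}
  FIRST(S)={a,b}  FIRST(A)={a,b}  FIRST(B)={a,b}  FIRST(C)={b}
iter 3: — fixpoint
  FIRST(S)={a,b}  FIRST(A)={a,b}  FIRST(B)={a,b}  FIRST(C)={b}

Compute FOLLOW by fixpoint:
initialize: $ ∈ FOLLOW(S)
iter 1:
  A→B C b: FOLLOW(B) ⊇ FIRST(C) = {b}; new: +{b}
  A→B C b: FOLLOW(C) ⊇ FIRST(b) = {b}; new: +{b}
  B→A: FOLLOW(A) ⊇ FOLLOW(B) ⊇ {b}; new: +{b}
  B→B a: FOLLOW(B) ⊇ FIRST(a) = {a}; new: +{a}
  S→a A: FOLLOW(A) ⊇ FOLLOW(S) ⊇ {$}; new: +{$}
  S: {$}  A: {$,b}  B: {a,b}  C: {b}
iter 2:
  B→A: FOLLOW(A) ⊇ FOLLOW(B) ⊇ {a,b}; new: +{a}
  S: {$}  A: {$,a,b}  B: {a,b}  C: {b}
iter 3: (stable)
  S: {$}  A: {$,a,b}  B: {a,b}  C: {b}

FOLLOW(C) = ["b"]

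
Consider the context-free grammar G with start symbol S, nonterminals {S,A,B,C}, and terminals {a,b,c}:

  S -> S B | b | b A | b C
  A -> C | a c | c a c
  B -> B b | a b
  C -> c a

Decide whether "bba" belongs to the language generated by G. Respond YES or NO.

CNF form of G:
  S -> S B | T2 A | T2 C | b
  A -> T0 T1 | T1 T0 | T1 X3
  B -> B T2 | T0 T2
  C -> T1 T0
  T0 -> a
  T1 -> c
  T2 -> b
  X3 -> T0 T1

CYK fill:
  [0..0]={S,T2}  "b"  orig:{S}
  [1..1]={S,T2}  "b"  orig:{S}
  [2..2]={T0}  "a"  orig:{}
  [0..1]=∅  "bb"
  [1..2]=∅  "ba"
  [0..2]=∅  "bba"

S ∉ T[0,2] ⇒ NO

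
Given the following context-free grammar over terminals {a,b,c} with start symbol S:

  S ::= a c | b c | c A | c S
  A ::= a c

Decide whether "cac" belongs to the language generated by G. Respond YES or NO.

Convert to CNF:
  S -> T0 T1 | T1 A | T1 S | T2 T1
  A -> T0 T1
  T0 -> a
  T1 -> c
  T2 -> b

CYK table (by increasing span):
  cell(0,0) c: {T1}  orig:{}
  cell(1,1) a: {T0}  orig:{}
  cell(2,2) c: {T1}  orig:{}
  cell(0,1) ca: ∅
  cell(1,2) ac: {A,S}
  cell(0,2) cac: {S}

S ∈ T[0,2] ⇒ YES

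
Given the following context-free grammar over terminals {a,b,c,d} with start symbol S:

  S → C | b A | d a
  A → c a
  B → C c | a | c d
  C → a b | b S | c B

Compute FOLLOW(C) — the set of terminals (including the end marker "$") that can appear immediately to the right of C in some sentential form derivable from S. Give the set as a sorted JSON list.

FIRST iteration:
round 1:
  A via A→c a: +{c}
  B via B→a: +{a}
  B via B→c d: +{c}
  C via C→a b: +{a}
  C via C→b S: +{b}
  C via C→c B: +{c}
  S via S→C: +{a,b,c}
  S via S→d a: +{d}
  FIRST(S)={a,b,c,d}  FIRST(A)={c}  FIRST(B)={a,c}  FIRST(C)={a,b,c}
round 2:
  B via B→C c: +{b}
  FIRST(S)={a,b,c,d}  FIRST(A)={c}  FIRST(B)={a,b,c}  FIRST(C)={a,b,c}
round 3: (no change)
  FIRST(S)={a,b,c,d}  FIRST(A)={c}  FIRST(B)={a,b,c}  FIRST(C)={a,b,c}

FOLLOW iteration:
FOLLOW(S) := {$}
iter 1:
  B→C c: FOLLOW(C) ⊇ FIRST(c) = {c}; new: +{c}
  C→b S: FOLLOW(S) ⊇ FOLLOW(C) ⊇ {c}; new: +{c}
  C→c B: FOLLOW(B) ⊇ FOLLOW(C) ⊇ {c}; new: +{c}
  S→C: FOLLOW(C) ⊇ FOLLOW(S) ⊇ {$,c}; new: +{$}
  S→b A: FOLLOW(A) ⊇ FOLLOW(S) ⊇ {$,c}; new: +{$,c}
  FOLLOW(S)={$,c}  FOLLOW(A)={$,c}  FOLLOW(B)={c}  FOLLOW(C)={$,c}
iter 2:
  C→c B: FOLLOW(B) ⊇ FOLLOW(C) ⊇ {$,c}; new: +{$}
  FOLLOW(S)={$,c}  FOLLOW(A)={$,c}  FOLLOW(B)={$,c}  FOLLOW(C)={$,c}
iter 3: done
  FOLLOW(S)={$,c}  FOLLOW(A)={$,c}  FOLLOW(B)={$,c}  FOLLOW(C)={$,c}

FOLLOW(C) = ["$", "c"]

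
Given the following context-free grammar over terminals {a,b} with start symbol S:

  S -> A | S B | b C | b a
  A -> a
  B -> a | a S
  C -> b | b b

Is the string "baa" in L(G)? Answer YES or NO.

Convert to CNF:
  S -> S B | T1 C | T1 T0 | a
  A -> a
  B -> T0 S | a
  C -> T1 T1 | b
  T0 -> a
  T1 -> b

Fill CYK table bottom-up:
  T[0,0] 'b' = {C,T1}  orig:{C}
  T[1,1] 'a' = {A,B,S,T0}  orig:{A,B,S}
  T[2,2] 'a' = {A,B,S,T0}  orig:{A,B,S}
  T[0,1] 'ba' = {S}
  T[1,2] 'aa' = {B,S}
  T[0,2] 'baa' = {S}

S ∈ T[0,2] ⇒ YES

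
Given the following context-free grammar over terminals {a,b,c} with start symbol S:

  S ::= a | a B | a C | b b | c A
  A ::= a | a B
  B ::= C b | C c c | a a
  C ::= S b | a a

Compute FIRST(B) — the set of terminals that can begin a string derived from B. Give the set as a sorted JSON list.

FIRST sets, iterate to fixpoint:
round 1:
  A via A→a: +{a}
  B via B→a a: +{a}
  C via C→a a: +{a}
  S via S→a: +{a}
  S via S→b b: +{b}
  S via S→c A: +{c}
  S: {a,b,c}  A: {a}  B: {a}  C: {a}
round 2:
  C via C→S b: +{b,c}
  S: {a,b,c}  A: {a}  B: {a}  C: {a,b,c}
round 3:
  B via B→C b: +{b,c}
  S: {a,b,c}  A: {a}  B: {a,b,c}  C: {a,b,c}
round 4: — fixpoint
  S: {a,b,c}  A: {a}  B: {a,b,c}  C: {a,b,c}

FIRST(B) = ["a", "b", "c"]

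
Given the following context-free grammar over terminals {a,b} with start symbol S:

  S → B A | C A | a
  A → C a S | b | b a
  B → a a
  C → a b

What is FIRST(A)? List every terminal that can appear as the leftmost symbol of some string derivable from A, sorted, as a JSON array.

Compute FIRST by fixpoint:
[1]
  A via A→b: +{b}
  B via B→a a: +{a}
  C via C→a b: +{a}
  S via S→B A: +{a}
  FIRST(S)={a}  FIRST(A)={b}  FIRST(B)={a}  FIRST(C)={a}
[2]
  A via A→C a S: +{a}
  FIRST(S)={a}  FIRST(A)={a,b}  FIRST(B)={a}  FIRST(C)={a}
[3] — fixpoint
  FIRST(S)={a}  FIRST(A)={a,b}  FIRST(B)={a}  FIRST(C)={a}

FIRST(A) = ["a", "b"]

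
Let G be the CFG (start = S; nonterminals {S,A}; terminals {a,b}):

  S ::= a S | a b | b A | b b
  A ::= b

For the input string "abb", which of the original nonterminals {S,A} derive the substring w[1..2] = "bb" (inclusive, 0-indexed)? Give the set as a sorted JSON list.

Convert to CNF:
  S -> T0 S | T0 T1 | T1 A | T1 T1
  A -> b
  T0 -> a
  T1 -> b

Fill CYK table bottom-up — only the sub-triangle for w[1..2]:
  T[1,1] 'b' = {A,T1}  orig:{A}
  T[2,2] 'b' = {A,T1}  orig:{A}
  T[1,2] 'bb' = {S}

Original NTs in T[1,2] deriving "bb": ["S"]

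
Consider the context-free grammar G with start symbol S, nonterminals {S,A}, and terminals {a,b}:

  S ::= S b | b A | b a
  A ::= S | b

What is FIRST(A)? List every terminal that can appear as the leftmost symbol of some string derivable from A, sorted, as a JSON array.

FIRST sets, iterate to fixpoint:
[1]
  A via A→b: +{b}
  S via S→b A: +{b}
  FIRST(S)={b}  FIRST(A)={b}
[2] done
  FIRST(S)={b}  FIRST(A)={b}

FIRST(A) = ["b"]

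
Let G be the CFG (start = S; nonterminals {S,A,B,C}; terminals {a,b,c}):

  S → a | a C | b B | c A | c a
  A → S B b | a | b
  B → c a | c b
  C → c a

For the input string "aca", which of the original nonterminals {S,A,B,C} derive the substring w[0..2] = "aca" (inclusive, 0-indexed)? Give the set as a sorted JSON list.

CNF form of G:
  S -> T0 B | T1 A | T1 T2 | T2 C | a
  A -> S X3 | a | b
  B -> T1 T0 | T1 T2
  C -> T1 T2
  T0 -> b
  T1 -> c
  T2 -> a
  X3 -> B T0

Fill CYK table bottom-up, restricted to cells inside w[0..2]:
  T[0,0] 'a' = {A,S,T2}  orig:{A,S}
  T[1,1] 'c' = {T1}  orig:{}
  T[2,2] 'a' = {A,S,T2}  orig:{A,S}
  T[0,1] 'ac' = ∅
  T[1,2] 'ca' = {B,C,S}
  T[0,2] 'aca' = {S}

Original NTs in T[0,2] deriving "aca": ["S"]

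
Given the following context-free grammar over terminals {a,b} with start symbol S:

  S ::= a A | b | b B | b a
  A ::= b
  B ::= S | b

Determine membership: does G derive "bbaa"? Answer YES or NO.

CNF form of G:
  S -> T0 A | T1 B | T1 T0 | b
  A -> b
  B -> T0 A | T1 B | T1 T0 | b
  T0 -> a
  T1 -> b

CYK table (by increasing span):
  [0..0]={A,B,S,T1}  "b"  orig:{A,B,S}
  [1..1]={A,B,S,T1}  "b"  orig:{A,B,S}
  [2..2]={T0}  "a"  orig:{}
  [3..3]={T0}  "a"  orig:{}
  [0..1]={B,S}  "bb"
  [1..2]={B,S}  "ba"
  [2..3]=∅  "aa"
  [0..2]={B,S}  "bba"
  [1..3]=∅  "baa"
  [0..3]=∅  "bbaa"

S ∉ T[0,3] ⇒ NO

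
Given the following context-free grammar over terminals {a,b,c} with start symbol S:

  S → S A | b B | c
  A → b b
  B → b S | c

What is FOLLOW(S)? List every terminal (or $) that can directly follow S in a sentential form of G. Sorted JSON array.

Compute FIRST by fixpoint:
round 1:
  A via A→b b: +{b}
  B via B→b S: +{b}
  B via B→c: +{c}
  S via S→b B: +{b}
  S via S→c: +{c}
  FIRST(S)={b,c}  FIRST(A)={b}  FIRST(B)={b,c}
round 2: (stable)
  FIRST(S)={b,c}  FIRST(A)={b}  FIRST(B)={b,c}

FOLLOW sets:
FOLLOW(S) := {$}
iter 1:
  S→S A: FOLLOW(S) ⊇ FIRST(A) = {b}; new: +{b}
  S→S A: FOLLOW(A) ⊇ FOLLOW(S) ⊇ {$,b}; new: +{$,b}
  S→b B: FOLLOW(B) ⊇ FOLLOW(S) ⊇ {$,b}; new: +{$,b}
  S: {$,b}  A: {$,b}  B: {$,b}
iter 2: (no change)
  S: {$,b}  A: {$,b}  B: {$,b}

FOLLOW(S) = ["$", "b"]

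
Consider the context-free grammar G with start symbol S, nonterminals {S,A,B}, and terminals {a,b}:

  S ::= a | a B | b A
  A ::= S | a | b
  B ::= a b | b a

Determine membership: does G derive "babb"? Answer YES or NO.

CNF form of G:
  S -> T0 B | T1 A | a
  A -> T0 B | T1 A | a | b
  B -> T0 T1 | T1 T0
  T0 -> a
  T1 -> b

CYK table (by increasing span):
  [0..0]={A,T1}  "b"  orig:{A}
  [1..1]={A,S,T0}  "a"  orig:{A,S}
  [2..2]={A,T1}  "b"  orig:{A}
  [3..3]={A,T1}  "b"  orig:{A}
  [0..1]={A,B,S}  "ba"
  [1..2]={B}  "ab"
  [2..3]={A,S}  "bb"
  [0..2]=∅  "bab"
  [1..3]=∅  "abb"
  [0..3]=∅  "babb"

S ∉ T[0,3] ⇒ NO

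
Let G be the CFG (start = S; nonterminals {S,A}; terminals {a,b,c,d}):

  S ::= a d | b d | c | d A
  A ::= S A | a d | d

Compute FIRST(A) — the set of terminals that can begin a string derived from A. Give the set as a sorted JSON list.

FIRST sets, iterate to fixpoint:
iter 1:
  A via A→a d: +{a}
  A via A→d: +{d}
  S via S→a d: +{a}
  S via S→b d: +{b}
  S via S→c: +{c}
  S via S→d A: +{d}
  FIRST(S)={a,b,c,d}  FIRST(A)={a,d}
iter 2:
  A via A→S A: +{b,c}
  FIRST(S)={a,b,c,d}  FIRST(A)={a,b,c,d}
iter 3: — fixpoint
  FIRST(S)={a,b,c,d}  FIRST(A)={a,b,c,d}

FIRST(A) = ["a", "b", "c", "d"]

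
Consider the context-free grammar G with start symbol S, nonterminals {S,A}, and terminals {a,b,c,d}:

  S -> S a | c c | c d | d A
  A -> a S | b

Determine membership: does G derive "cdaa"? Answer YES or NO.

Convert to CNF:
  S -> S T0 | T1 T1 | T1 T2 | T2 A
  A -> T0 S | b
  T0 -> a
  T1 -> c
  T2 -> d

CYK fill:
  T[0,0] 'c' = {T1}  orig:{}
  T[1,1] 'd' = {T2}  orig:{}
  T[2,2] 'a' = {T0}  orig:{}
  T[3,3] 'a' = {T0}  orig:{}
  T[0,1] 'cd' = {S}
  T[1,2] 'da' = ∅
  T[2,3] 'aa' = ∅
  T[0,2] 'cda' = {S}
  T[1,3] 'daa' = ∅
  T[0,3] 'cdaa' = {S}

S ∈ T[0,3] ⇒ YES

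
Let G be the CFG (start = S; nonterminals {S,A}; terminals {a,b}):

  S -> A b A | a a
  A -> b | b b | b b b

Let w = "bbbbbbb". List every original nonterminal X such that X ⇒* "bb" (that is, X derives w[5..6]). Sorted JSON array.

CNF form of G:
  S -> A X3 | T1 T1
  A -> T0 T0 | T0 X2 | b
  T0 -> b
  T1 -> a
  X2 -> T0 T0
  X3 -> T0 A

CYK fill — only the sub-triangle for w[5..6]:
  cell(5,5) b: {A,T0}  orig:{A}
  cell(6,6) b: {A,T0}  orig:{A}
  cell(5,6) bb: {A,X2,X3}  orig:{A}

Original NTs in T[5,6] deriving "bb": ["A"]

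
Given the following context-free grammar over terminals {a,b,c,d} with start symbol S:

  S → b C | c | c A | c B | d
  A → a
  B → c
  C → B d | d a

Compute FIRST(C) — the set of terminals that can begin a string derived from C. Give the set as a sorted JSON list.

FIRST iteration:
pass 1:
  A via A→a: +{a}
  B via B→c: +{c}
  C via C→B d: +{c}
  C via C→d a: +{d}
  S via S→b C: +{b}
  S via S→c: +{c}
  S via S→d: +{d}
  S: {b,c,d}  A: {a}  B: {c}  C: {c,d}
pass 2: done
  S: {b,c,d}  A: {a}  B: {c}  C: {c,d}

FIRST(C) = ["c", "d"]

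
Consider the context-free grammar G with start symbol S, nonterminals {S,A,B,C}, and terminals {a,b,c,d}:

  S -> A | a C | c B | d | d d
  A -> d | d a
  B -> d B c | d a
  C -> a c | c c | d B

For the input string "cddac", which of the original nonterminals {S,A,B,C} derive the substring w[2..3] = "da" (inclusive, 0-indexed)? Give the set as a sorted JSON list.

Convert to CNF:
  S -> T0 T0 | T0 T1 | T1 C | T2 B | d
  A -> T0 T1 | d
  B -> T0 T1 | T0 X3
  C -> T0 B | T1 T2 | T2 T2
  T0 -> d
  T1 -> a
  T2 -> c
  X3 -> B T2

CYK fill (cells [i..j] with 2 ≤ i ≤ j ≤ 3 only):
  T[2,2] 'd' = {A,S,T0}  orig:{A,S}
  T[3,3] 'a' = {T1}  orig:{}
  T[2,3] 'da' = {A,B,S}

Original NTs in T[2,3] deriving "da": ["A", "B", "S"]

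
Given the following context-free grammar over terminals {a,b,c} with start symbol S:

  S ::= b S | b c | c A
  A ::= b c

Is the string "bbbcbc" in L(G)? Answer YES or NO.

Convert to CNF:
  S -> T0 S | T0 T1 | T1 A
  A -> T0 T1
  T0 -> b
  T1 -> c

Fill CYK table bottom-up:
  cell(0,0) b: {T0}  orig:{}
  cell(1,1) b: {T0}  orig:{}
  cell(2,2) b: {T0}  orig:{}
  cell(3,3) c: {T1}  orig:{}
  cell(4,4) b: {T0}  orig:{}
  cell(5,5) c: {T1}  orig:{}
  cell(0,1) bb: ∅
  cell(1,2) bb: ∅
  cell(2,3) bc: {A,S}
  cell(3,4) cb: ∅
  cell(4,5) bc: {A,S}
  cell(0,2) bbb: ∅
  cell(1,3) bbc: {S}
  cell(2,4) bcb: ∅
  cell(3,5) cbc: {S}
  cell(0,3) bbbc: {S}
  cell(1,4) bbcb: ∅
  cell(2,5) bcbc: {S}
  cell(0,4) bbbcb: ∅
  cell(1,5) bbcbc: {S}
  cell(0,5) bbbcbc: {S}

S ∈ T[0,5] ⇒ YES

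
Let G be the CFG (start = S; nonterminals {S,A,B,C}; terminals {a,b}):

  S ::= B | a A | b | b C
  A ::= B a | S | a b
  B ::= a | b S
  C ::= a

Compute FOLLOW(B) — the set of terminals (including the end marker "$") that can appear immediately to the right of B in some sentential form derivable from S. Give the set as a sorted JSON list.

FIRST sets, iterate to fixpoint:
iter 1:
  A via A→a b: +{a}
  B via B→a: +{a}
  B via B→b S: +{b}
  C via C→a: +{a}
  S via S→B: +{a,b}
  FIRST(S)={a,b}  FIRST(A)={a}  FIRST(B)={a,b}  FIRST(C)={a}
iter 2:
  A via A→B a: +{b}
  FIRST(S)={a,b}  FIRST(A)={a,b}  FIRST(B)={a,b}  FIRST(C)={a}
iter 3: done
  FIRST(S)={a,b}  FIRST(A)={a,b}  FIRST(B)={a,b}  FIRST(C)={a}

FOLLOW sets:
initialize: $ ∈ FOLLOW(S)
pass 1:
  A→B a: FOLLOW(B) ⊇ FIRST(a) = {a}; new: +{a}
  B→b S: FOLLOW(S) ⊇ FOLLOW(B) ⊇ {a}; new: +{a}
  S→B: FOLLOW(B) ⊇ FOLLOW(S) ⊇ {$,a}; new: +{$}
  S→a A: FOLLOW(A) ⊇ FOLLOW(S) ⊇ {$,a}; new: +{$,a}
  S→b C: FOLLOW(C) ⊇ FOLLOW(S) ⊇ {$,a}; new: +{$,a}
  FOLLOW[S]={$,a}  FOLLOW[A]={$,a}  FOLLOW[B]={$,a}  FOLLOW[C]={$,a}
pass 2: — fixpoint
  FOLLOW[S]={$,a}  FOLLOW[A]={$,a}  FOLLOW[B]={$,a}  FOLLOW[C]={$,a}

FOLLOW(B) = ["$", "a"]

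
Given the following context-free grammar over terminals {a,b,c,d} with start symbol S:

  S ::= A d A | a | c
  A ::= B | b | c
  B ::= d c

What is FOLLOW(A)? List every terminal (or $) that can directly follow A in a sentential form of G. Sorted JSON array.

Compute FIRST by fixpoint:
pass 1:
  A via A→b: +{b}
  A via A→c: +{c}
  B via B→d c: +{d}
  S via S→A d A: +{b,c}
  S via S→a: +{a}
  FIRST[S]={a,b,c}  FIRST[A]={b,c}  FIRST[B]={d}
pass 2:
  A via A→B: +{d}
  S via S→A d A: +{d}
  FIRST[S]={a,b,c,d}  FIRST[A]={b,c,d}  FIRST[B]={d}
pass 3: (no change)
  FIRST[S]={a,b,c,d}  FIRST[A]={b,c,d}  FIRST[B]={d}

FOLLOW iteration:
seed FOLLOW(S) with $
round 1:
  S→A d A: FOLLOW(A) ⊇ FIRST(d) = {d}; new: +{d}
  S→A d A: FOLLOW(A) ⊇ FOLLOW(S) ⊇ {$}; new: +{$}
  FOLLOW[S]={$}  FOLLOW[A]={$,d}  FOLLOW[B]={}
round 2:
  A→B: FOLLOW(B) ⊇ FOLLOW(A) ⊇ {$,d}; new: +{$,d}
  FOLLOW[S]={$}  FOLLOW[A]={$,d}  FOLLOW[B]={$,d}
round 3: done
  FOLLOW[S]={$}  FOLLOW[A]={$,d}  FOLLOW[B]={$,d}

FOLLOW(A) = ["$", "d"]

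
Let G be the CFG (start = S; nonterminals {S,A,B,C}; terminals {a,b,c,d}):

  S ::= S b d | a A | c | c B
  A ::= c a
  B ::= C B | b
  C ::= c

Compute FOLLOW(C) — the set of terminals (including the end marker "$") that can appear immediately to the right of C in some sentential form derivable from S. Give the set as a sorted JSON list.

FIRST iteration:
round 1:
  A via A→c a: +{c}
  B via B→b: +{b}
  C via C→c: +{c}
  S via S→a A: +{a}
  S via S→c: +{c}
  FIRST[S]={a,c}  FIRST[A]={c}  FIRST[B]={b}  FIRST[C]={c}
round 2:
  B via B→C B: +{c}
  FIRST[S]={a,c}  FIRST[A]={c}  FIRST[B]={b,c}  FIRST[C]={c}
round 3: (stable)
  FIRST[S]={a,c}  FIRST[A]={c}  FIRST[B]={b,c}  FIRST[C]={c}

FOLLOW iteration:
initialize: $ ∈ FOLLOW(S)
round 1:
  B→C B: FOLLOW(C) ⊇ FIRST(B) = {b,c}; new: +{b,c}
  S→S b d: FOLLOW(S) ⊇ FIRST(b) = {b}; new: +{b}
  S→a A: FOLLOW(A) ⊇ FOLLOW(S) ⊇ {$,b}; new: +{$,b}
  S→c B: FOLLOW(B) ⊇ FOLLOW(S) ⊇ {$,b}; new: +{$,b}
  FOLLOW[S]={$,b}  FOLLOW[A]={$,b}  FOLLOW[B]={$,b}  FOLLOW[C]={b,c}
round 2: (stable)
  FOLLOW[S]={$,b}  FOLLOW[A]={$,b}  FOLLOW[B]={$,b}  FOLLOW[C]={b,c}

FOLLOW(C) = ["b", "c"]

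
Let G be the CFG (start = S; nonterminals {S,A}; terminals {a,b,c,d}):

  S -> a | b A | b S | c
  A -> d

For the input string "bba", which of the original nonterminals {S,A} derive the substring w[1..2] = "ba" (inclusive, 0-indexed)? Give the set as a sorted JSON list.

CNF form of G:
  S -> T0 A | T0 S | a | c
  A -> d
  T0 -> b

Fill CYK table bottom-up (cells [i..j] with 1 ≤ i ≤ j ≤ 2 only):
  cell(1,1) b: {T0}  orig:{}
  cell(2,2) a: {S}
  cell(1,2) ba: {S}

Original NTs in T[1,2] deriving "ba": ["S"]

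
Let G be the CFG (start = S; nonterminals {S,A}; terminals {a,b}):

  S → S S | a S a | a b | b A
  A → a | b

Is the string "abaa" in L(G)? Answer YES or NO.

Convert to CNF:
  S -> S S | T0 T1 | T0 X2 | T1 A
  A -> a | b
  T0 -> a
  T1 -> b
  X2 -> S T0

CYK table (by increasing span):
  T[0,0] 'a' = {A,T0}  orig:{A}
  T[1,1] 'b' = {A,T1}  orig:{A}
  T[2,2] 'a' = {A,T0}  orig:{A}
  T[3,3] 'a' = {A,T0}  orig:{A}
  T[0,1] 'ab' = {S}
  T[1,2] 'ba' = {S}
  T[2,3] 'aa' = ∅
  T[0,2] 'aba' = {X2}  orig:{}
  T[1,3] 'baa' = {X2}  orig:{}
  T[0,3] 'abaa' = {S}

S ∈ T[0,3] ⇒ YES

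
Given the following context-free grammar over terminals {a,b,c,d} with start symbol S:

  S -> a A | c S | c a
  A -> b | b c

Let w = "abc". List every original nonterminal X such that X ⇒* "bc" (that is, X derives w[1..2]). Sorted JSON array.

CNF form of G:
  S -> T1 S | T1 T2 | T2 A
  A -> T0 T1 | b
  T0 -> b
  T1 -> c
  T2 -> a

CYK fill, restricted to cells inside w[1..2]:
  cell(1,1) b: {A,T0}  orig:{A}
  cell(2,2) c: {T1}  orig:{}
  cell(1,2) bc: {A}

Original NTs in T[1,2] deriving "bc": ["A"]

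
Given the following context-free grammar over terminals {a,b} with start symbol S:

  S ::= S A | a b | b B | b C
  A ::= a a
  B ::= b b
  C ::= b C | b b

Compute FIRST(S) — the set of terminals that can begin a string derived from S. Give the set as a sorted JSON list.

FIRST sets, iterate to fixpoint:
[1]
  A via A→a a: +{a}
  B via B→b b: +{b}
  C via C→b C: +{b}
  S via S→a b: +{a}
  S via S→b B: +{b}
  FIRST[S]={a,b}  FIRST[A]={a}  FIRST[B]={b}  FIRST[C]={b}
[2] (no change)
  FIRST[S]={a,b}  FIRST[A]={a}  FIRST[B]={b}  FIRST[C]={b}

FIRST(S) = ["a", "b"]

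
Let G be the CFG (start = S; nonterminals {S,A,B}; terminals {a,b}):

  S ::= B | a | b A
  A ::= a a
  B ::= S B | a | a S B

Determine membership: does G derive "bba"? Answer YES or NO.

CNF form of G:
  S -> S B | T0 X3 | T1 A | a
  A -> T0 T0
  B -> S B | T0 X2 | a
  T0 -> a
  T1 -> b
  X2 -> S B
  X3 -> S B

Fill CYK table bottom-up:
  cell(0,0) b: {T1}  orig:{}
  cell(1,1) b: {T1}  orig:{}
  cell(2,2) a: {B,S,T0}  orig:{B,S}
  cell(0,1) bb: ∅
  cell(1,2) ba: ∅
  cell(0,2) bba: ∅

S ∉ T[0,2] ⇒ NO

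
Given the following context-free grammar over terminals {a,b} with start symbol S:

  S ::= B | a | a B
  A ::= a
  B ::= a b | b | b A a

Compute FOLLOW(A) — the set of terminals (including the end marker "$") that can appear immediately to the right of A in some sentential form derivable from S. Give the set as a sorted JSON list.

Compute FIRST by fixpoint:
iter 1:
  A via A→a: +{a}
  B via B→a b: +{a}
  B via B→b: +{b}
  S via S→B: +{a,b}
  FIRST[S]={a,b}  FIRST[A]={a}  FIRST[B]={a,b}
iter 2: — fixpoint
  FIRST[S]={a,b}  FIRST[A]={a}  FIRST[B]={a,b}

FOLLOW iteration:
initialize: $ ∈ FOLLOW(S)
[1]
  B→b A a: FOLLOW(A) ⊇ FIRST(a) = {a}; new: +{a}
  S→B: FOLLOW(B) ⊇ FOLLOW(S) ⊇ {$}; new: +{$}
  FOLLOW(S)={$}  FOLLOW(A)={a}  FOLLOW(B)={$}
[2] — fixpoint
  FOLLOW(S)={$}  FOLLOW(A)={a}  FOLLOW(B)={$}

FOLLOW(A) = ["a"]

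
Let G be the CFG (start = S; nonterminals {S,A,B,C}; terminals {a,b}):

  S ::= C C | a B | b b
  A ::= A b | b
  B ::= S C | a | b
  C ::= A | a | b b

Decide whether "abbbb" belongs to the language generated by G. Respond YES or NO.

CNF form of G:
  S -> C C | T0 T0 | T1 B
  A -> A T0 | b
  B -> S C | a | b
  C -> A T0 | T0 T0 | a | b
  T0 -> b
  T1 -> a

Fill CYK table bottom-up:
  T[0,0] 'a' = {B,C,T1}  orig:{B,C}
  T[1,1] 'b' = {A,B,C,T0}  orig:{A,B,C}
  T[2,2] 'b' = {A,B,C,T0}  orig:{A,B,C}
  T[3,3] 'b' = {A,B,C,T0}  orig:{A,B,C}
  T[4,4] 'b' = {A,B,C,T0}  orig:{A,B,C}
  T[0,1] 'ab' = {S}
  T[1,2] 'bb' = {A,C,S}
  T[2,3] 'bb' = {A,C,S}
  T[3,4] 'bb' = {A,C,S}
  T[0,2] 'abb' = {B,S}
  T[1,3] 'bbb' = {A,B,C,S}
  T[2,4] 'bbb' = {A,B,C,S}
  T[0,3] 'abbb' = {B,S}
  T[1,4] 'bbbb' = {A,B,C,S}
  T[0,4] 'abbbb' = {B,S}

S ∈ T[0,4] ⇒ YES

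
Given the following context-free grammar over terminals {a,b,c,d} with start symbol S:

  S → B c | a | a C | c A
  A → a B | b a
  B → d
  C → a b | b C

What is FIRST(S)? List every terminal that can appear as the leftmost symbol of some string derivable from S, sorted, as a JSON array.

FIRST iteration:
iter 1:
  A via A→a B: +{a}
  A via A→b a: +{b}
  B via B→d: +{d}
  C via C→a b: +{a}
  C via C→b C: +{b}
  S via S→B c: +{d}
  S via S→a: +{a}
  S via S→c A: +{c}
  FIRST[S]={a,c,d}  FIRST[A]={a,b}  FIRST[B]={d}  FIRST[C]={a,b}
iter 2: (stable)
  FIRST[S]={a,c,d}  FIRST[A]={a,b}  FIRST[B]={d}  FIRST[C]={a,b}

FIRST(S) = ["a", "c", "d"]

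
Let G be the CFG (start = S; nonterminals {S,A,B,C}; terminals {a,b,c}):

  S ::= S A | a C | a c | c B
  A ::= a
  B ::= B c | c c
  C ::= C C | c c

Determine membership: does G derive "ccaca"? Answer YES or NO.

Convert to CNF:
  S -> S A | T0 B | T1 C | T1 T0
  A -> a
  B -> B T0 | T0 T0
  C -> C C | T0 T0
  T0 -> c
  T1 -> a

Fill CYK table bottom-up:
  [0..0]={T0}  "c"  orig:{}
  [1..1]={T0}  "c"  orig:{}
  [2..2]={A,T1}  "a"  orig:{A}
  [3..3]={T0}  "c"  orig:{}
  [4..4]={A,T1}  "a"  orig:{A}
  [0..1]={B,C}  "cc"
  [1..2]=∅  "ca"
  [2..3]={S}  "ac"
  [3..4]=∅  "ca"
  [0..2]=∅  "cca"
  [1..3]=∅  "cac"
  [2..4]={S}  "aca"
  [0..3]=∅  "ccac"
  [1..4]=∅  "caca"
  [0..4]=∅  "ccaca"

S ∉ T[0,4] ⇒ NO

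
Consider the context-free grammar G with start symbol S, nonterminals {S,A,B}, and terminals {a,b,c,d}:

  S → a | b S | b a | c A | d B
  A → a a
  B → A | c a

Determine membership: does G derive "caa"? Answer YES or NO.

Convert to CNF:
  S -> T1 A | T2 S | T2 T0 | T3 B | a
  A -> T0 T0
  B -> T0 T0 | T1 T0
  T0 -> a
  T1 -> c
  T2 -> b
  T3 -> d

CYK table (by increasing span):
  cell(0,0) c: {T1}  orig:{}
  cell(1,1) a: {S,T0}  orig:{S}
  cell(2,2) a: {S,T0}  orig:{S}
  cell(0,1) ca: {B}
  cell(1,2) aa: {A,B}
  cell(0,2) caa: {S}

S ∈ T[0,2] ⇒ YES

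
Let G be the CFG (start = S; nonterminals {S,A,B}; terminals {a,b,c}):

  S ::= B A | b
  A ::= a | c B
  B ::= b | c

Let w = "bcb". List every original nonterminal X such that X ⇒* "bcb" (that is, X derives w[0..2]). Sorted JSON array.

Convert to CNF:
  S -> B A | b
  A -> T0 B | a
  B -> b | c
  T0 -> c

CYK table (by increasing span) — only the sub-triangle for w[0..2]:
  cell(0,0) b: {B,S}
  cell(1,1) c: {B,T0}  orig:{B}
  cell(2,2) b: {B,S}
  cell(0,1) bc: ∅
  cell(1,2) cb: {A}
  cell(0,2) bcb: {S}

Original NTs in T[0,2] deriving "bcb": ["S"]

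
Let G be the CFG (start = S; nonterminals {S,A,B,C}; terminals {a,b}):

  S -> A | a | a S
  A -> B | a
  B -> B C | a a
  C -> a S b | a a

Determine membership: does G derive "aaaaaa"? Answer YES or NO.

CNF form of G:
  S -> B C | T0 S | T0 T0 | a
  A -> B C | T0 T0 | a
  B -> B C | T0 T0
  C -> T0 T0 | T0 X2
  T0 -> a
  T1 -> b
  X2 -> S T1

Fill CYK table bottom-up:
  cell(0,0) a: {A,S,T0}  orig:{A,S}
  cell(1,1) a: {A,S,T0}  orig:{A,S}
  cell(2,2) a: {A,S,T0}  orig:{A,S}
  cell(3,3) a: {A,S,T0}  orig:{A,S}
  cell(4,4) a: {A,S,T0}  orig:{A,S}
  cell(5,5) a: {A,S,T0}  orig:{A,S}
  cell(0,1) aa: {A,B,C,S}
  cell(1,2) aa: {A,B,C,S}
  cell(2,3) aa: {A,B,C,S}
  cell(3,4) aa: {A,B,C,S}
  cell(4,5) aa: {A,B,C,S}
  cell(0,2) aaa: {S}
  cell(1,3) aaa: {S}
  cell(2,4) aaa: {S}
  cell(3,5) aaa: {S}
  cell(0,3) aaaa: {A,B,S}
  cell(1,4) aaaa: {A,B,S}
  cell(2,5) aaaa: {A,B,S}
  cell(0,4) aaaaa: {S}
  cell(1,5) aaaaa: {S}
  cell(0,5) aaaaaa: {A,B,S}

S ∈ T[0,5] ⇒ YES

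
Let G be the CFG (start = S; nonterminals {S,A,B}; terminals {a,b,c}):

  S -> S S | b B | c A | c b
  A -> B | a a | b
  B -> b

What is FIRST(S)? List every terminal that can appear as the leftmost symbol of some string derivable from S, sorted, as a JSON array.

FIRST sets, iterate to fixpoint:
round 1:
  A via A→a a: +{a}
  A via A→b: +{b}
  B via B→b: +{b}
  S via S→b B: +{b}
  S via S→c A: +{c}
  S: {b,c}  A: {a,b}  B: {b}
round 2: (no change)
  S: {b,c}  A: {a,b}  B: {b}

FIRST(S) = ["b", "c"]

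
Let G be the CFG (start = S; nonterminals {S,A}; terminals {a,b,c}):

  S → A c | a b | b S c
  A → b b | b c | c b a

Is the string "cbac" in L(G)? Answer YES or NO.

Convert to CNF:
  S -> A T1 | T0 X4 | T2 T0
  A -> T0 T0 | T0 T1 | T1 X3
  T0 -> b
  T1 -> c
  T2 -> a
  X3 -> T0 T2
  X4 -> S T1

CYK table (by increasing span):
  [0..0]={T1}  "c"  orig:{}
  [1..1]={T0}  "b"  orig:{}
  [2..2]={T2}  "a"  orig:{}
  [3..3]={T1}  "c"  orig:{}
  [0..1]=∅  "cb"
  [1..2]={X3}  "ba"  orig:{}
  [2..3]=∅  "ac"
  [0..2]={A}  "cba"
  [1..3]=∅  "bac"
  [0..3]={S}  "cbac"

S ∈ T[0,3] ⇒ YES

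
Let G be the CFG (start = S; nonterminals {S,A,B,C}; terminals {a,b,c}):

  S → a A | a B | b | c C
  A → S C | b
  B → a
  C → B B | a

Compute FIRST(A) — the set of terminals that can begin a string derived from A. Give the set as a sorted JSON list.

FIRST iteration:
round 1:
  A via A→b: +{b}
  B via B→a: +{a}
  C via C→B B: +{a}
  S via S→a A: +{a}
  S via S→b: +{b}
  S via S→c C: +{c}
  FIRST(S)={a,b,c}  FIRST(A)={b}  FIRST(B)={a}  FIRST(C)={a}
round 2:
  A via A→S C: +{a,c}
  FIRST(S)={a,b,c}  FIRST(A)={a,b,c}  FIRST(B)={a}  FIRST(C)={a}
round 3: (stable)
  FIRST(S)={a,b,c}  FIRST(A)={a,b,c}  FIRST(B)={a}  FIRST(C)={a}

FIRST(A) = ["a", "b", "c"]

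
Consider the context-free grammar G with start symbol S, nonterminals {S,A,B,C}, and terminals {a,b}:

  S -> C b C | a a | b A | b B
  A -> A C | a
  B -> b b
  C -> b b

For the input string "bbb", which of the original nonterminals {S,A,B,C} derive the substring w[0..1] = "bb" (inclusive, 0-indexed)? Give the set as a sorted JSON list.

CNF form of G:
  S -> C X2 | T0 A | T0 B | T1 T1
  A -> A C | a
  B -> T0 T0
  C -> T0 T0
  T0 -> b
  T1 -> a
  X2 -> T0 C

CYK fill (cells [i..j] with 0 ≤ i ≤ j ≤ 1 only):
  [0..0]={T0}  "b"  orig:{}
  [1..1]={T0}  "b"  orig:{}
  [0..1]={B,C}  "bb"

Original NTs in T[0,1] deriving "bb": ["B", "C"]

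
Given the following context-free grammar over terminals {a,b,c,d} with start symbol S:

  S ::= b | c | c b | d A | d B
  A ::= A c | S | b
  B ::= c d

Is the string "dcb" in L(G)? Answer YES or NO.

Convert to CNF:
  S -> T0 T1 | T2 A | T2 B | b | c
  A -> A T0 | T0 T1 | T2 A | T2 B | b | c
  B -> T0 T2
  T0 -> c
  T1 -> b
  T2 -> d

CYK fill:
  cell(0,0) d: {T2}  orig:{}
  cell(1,1) c: {A,S,T0}  orig:{A,S}
  cell(2,2) b: {A,S,T1}  orig:{A,S}
  cell(0,1) dc: {A,S}
  cell(1,2) cb: {A,S}
  cell(0,2) dcb: {A,S}

S ∈ T[0,2] ⇒ YES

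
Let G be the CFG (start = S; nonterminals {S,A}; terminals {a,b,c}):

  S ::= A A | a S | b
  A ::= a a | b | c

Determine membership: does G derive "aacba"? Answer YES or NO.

CNF form of G:
  S -> A A | T0 S | b
  A -> T0 T0 | b | c
  T0 -> a

CYK fill:
  [0..0]={T0}  "a"  orig:{}
  [1..1]={T0}  "a"  orig:{}
  [2..2]={A}  "c"
  [3..3]={A,S}  "b"
  [4..4]={T0}  "a"  orig:{}
  [0..1]={A}  "aa"
  [1..2]=∅  "ac"
  [2..3]={S}  "cb"
  [3..4]=∅  "ba"
  [0..2]={S}  "aac"
  [1..3]={S}  "acb"
  [2..4]=∅  "cba"
  [0..3]={S}  "aacb"
  [1..4]=∅  "acba"
  [0..4]=∅  "aacba"

S ∉ T[0,4] ⇒ NO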